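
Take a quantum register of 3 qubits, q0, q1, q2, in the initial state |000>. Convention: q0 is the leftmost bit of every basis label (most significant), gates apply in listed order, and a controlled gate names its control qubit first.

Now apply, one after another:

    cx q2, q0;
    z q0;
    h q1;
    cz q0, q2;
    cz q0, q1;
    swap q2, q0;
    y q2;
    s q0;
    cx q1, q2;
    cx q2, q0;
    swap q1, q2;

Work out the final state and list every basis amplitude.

The final amplitudes are sqrt(2)*I/2 on |001>, sqrt(2)*I/2 on |110>, and 0 on every other basis state.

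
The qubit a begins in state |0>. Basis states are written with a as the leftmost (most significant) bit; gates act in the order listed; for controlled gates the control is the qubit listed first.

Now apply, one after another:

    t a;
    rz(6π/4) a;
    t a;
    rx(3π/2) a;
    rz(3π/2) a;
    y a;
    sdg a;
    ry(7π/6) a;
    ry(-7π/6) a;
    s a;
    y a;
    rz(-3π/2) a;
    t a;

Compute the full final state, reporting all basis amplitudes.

After the circuit, the state carries amplitude sqrt(2)*exp(I*pi/4)/2 on |0>, -sqrt(2)/2 on |1>. Key observation: gates 5-12 undo each other exactly, leaving only the rest of the circuit to track.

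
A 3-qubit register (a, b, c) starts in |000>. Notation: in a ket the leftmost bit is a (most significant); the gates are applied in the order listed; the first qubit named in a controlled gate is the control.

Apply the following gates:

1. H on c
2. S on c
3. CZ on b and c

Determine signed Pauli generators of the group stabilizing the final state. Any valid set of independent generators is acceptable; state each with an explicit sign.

The final state is stabilized by the group generated by +IIY, +ZII, +IZI; other independent generating sets are equally valid.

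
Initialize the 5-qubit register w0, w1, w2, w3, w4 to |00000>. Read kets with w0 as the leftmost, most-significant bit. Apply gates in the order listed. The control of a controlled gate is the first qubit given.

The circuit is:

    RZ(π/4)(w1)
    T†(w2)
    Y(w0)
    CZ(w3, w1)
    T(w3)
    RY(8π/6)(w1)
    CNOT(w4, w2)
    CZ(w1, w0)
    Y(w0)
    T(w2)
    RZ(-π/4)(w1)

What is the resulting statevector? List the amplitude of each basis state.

After the circuit, the state carries amplitude -1/2 on |00000>, sqrt(3)*exp(3*I*pi/4)/2 on |01000>, and 0 on every other basis state.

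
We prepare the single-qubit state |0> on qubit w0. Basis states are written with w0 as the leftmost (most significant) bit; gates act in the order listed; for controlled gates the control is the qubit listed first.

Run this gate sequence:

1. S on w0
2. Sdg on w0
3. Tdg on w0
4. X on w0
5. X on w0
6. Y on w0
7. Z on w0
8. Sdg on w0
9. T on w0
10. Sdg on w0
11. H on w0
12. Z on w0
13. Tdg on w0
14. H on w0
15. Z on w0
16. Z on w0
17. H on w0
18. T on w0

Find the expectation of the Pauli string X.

The expectation value of X is 1. Key observation: gates 13-18 undo each other exactly, leaving only the rest of the circuit to track.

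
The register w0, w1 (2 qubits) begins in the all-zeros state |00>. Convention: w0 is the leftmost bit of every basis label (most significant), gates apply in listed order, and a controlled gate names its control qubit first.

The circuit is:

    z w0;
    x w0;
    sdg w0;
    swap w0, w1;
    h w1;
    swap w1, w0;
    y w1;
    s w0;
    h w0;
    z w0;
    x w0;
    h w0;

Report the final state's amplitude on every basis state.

After the circuit, the state carries amplitude 0 on |00>, -sqrt(2)*I/2 on |01>, 0 on |10>, -sqrt(2)/2 on |11>.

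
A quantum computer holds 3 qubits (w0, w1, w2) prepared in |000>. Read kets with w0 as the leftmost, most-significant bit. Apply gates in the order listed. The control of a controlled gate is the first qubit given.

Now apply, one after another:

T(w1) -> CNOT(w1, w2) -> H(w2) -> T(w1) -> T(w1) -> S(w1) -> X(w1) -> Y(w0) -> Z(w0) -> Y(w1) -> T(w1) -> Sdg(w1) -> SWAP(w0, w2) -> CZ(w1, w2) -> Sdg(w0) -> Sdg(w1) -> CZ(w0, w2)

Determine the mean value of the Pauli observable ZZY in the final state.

The expectation value of ZZY is 0.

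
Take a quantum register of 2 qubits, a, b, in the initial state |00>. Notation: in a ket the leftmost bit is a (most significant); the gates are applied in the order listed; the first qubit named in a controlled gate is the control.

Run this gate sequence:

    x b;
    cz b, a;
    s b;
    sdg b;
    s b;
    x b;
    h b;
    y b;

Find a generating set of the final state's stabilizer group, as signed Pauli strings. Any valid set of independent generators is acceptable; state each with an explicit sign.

One valid set of independent stabilizer generators is -IX, +ZI (any independent generating set of the same group is equally correct).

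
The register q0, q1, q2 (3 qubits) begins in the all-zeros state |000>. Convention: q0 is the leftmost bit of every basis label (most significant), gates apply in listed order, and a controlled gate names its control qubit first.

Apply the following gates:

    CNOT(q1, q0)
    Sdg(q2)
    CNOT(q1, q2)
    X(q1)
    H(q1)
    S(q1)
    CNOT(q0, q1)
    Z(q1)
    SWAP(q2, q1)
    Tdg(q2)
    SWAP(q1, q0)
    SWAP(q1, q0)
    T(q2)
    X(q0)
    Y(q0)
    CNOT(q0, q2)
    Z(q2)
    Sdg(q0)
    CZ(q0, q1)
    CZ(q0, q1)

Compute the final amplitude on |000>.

|000> carries amplitude -sqrt(2)*I/2 in the final state.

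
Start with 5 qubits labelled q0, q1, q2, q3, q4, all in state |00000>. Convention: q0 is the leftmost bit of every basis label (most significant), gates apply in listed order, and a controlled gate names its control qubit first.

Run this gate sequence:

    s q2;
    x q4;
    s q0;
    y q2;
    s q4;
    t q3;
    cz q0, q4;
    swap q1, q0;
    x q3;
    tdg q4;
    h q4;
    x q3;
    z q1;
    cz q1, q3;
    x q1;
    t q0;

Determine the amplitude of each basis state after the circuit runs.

After the circuit, the state carries amplitude sqrt(2)*exp(3*I*pi/4)/2 on |01100>, -sqrt(2)*exp(3*I*pi/4)/2 on |01101>, and 0 on every other basis state.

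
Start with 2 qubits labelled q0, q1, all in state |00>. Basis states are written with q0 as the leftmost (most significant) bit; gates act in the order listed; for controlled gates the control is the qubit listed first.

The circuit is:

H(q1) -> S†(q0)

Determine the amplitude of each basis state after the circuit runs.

After the circuit, the state carries amplitude sqrt(2)/2 on |00>, sqrt(2)/2 on |01>, 0 on |10>, 0 on |11>.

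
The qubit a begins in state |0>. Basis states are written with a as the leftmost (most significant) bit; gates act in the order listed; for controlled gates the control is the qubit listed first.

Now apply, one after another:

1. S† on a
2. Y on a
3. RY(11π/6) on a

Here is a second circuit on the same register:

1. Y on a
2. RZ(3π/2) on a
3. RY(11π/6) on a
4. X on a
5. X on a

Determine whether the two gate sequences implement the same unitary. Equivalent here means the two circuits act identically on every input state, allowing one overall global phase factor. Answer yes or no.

No: there is an input state on which the two circuits produce genuinely different outputs (not merely differing by a phase).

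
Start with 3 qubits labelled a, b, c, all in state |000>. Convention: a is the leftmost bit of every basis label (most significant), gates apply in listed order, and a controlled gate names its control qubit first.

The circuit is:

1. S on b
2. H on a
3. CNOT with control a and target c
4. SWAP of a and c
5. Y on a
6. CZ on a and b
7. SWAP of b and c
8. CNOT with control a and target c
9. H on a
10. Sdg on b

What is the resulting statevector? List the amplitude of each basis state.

After the circuit, the state carries amplitude 0 on |000>, I/2 on |001>, -1/2 on |010>, 0 on |011>, 0 on |100>, -I/2 on |101>, -1/2 on |110>, 0 on |111>.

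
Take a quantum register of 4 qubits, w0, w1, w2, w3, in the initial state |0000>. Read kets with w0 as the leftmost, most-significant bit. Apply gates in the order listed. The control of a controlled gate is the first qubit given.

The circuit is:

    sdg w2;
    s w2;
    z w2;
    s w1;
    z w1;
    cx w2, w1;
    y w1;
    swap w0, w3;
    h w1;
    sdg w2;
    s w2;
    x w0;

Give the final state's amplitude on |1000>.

|1000> carries amplitude sqrt(2)*I/2 in the final state.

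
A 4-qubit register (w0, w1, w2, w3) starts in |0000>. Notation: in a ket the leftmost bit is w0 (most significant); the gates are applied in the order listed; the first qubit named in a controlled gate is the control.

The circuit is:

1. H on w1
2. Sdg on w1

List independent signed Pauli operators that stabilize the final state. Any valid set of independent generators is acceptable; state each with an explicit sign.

The stabilizer group can be generated by -IYII, +ZIII, +IIZI, +IIIZ, among other valid generating sets.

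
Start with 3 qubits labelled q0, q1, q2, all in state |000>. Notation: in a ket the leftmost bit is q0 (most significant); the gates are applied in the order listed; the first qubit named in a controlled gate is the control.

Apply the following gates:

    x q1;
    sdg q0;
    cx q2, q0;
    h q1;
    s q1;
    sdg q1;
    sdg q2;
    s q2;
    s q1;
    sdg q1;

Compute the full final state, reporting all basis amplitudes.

The resulting statevector has amplitude sqrt(2)/2 on |000>, -sqrt(2)/2 on |010>, and 0 on every other basis state.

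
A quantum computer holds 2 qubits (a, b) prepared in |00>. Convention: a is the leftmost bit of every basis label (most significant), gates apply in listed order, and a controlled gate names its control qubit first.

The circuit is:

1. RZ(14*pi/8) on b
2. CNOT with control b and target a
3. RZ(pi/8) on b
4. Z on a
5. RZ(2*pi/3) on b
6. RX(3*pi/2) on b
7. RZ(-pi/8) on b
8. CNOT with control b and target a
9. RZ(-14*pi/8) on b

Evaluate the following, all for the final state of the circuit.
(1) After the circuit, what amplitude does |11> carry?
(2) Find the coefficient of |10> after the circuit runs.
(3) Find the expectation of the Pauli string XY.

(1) |11> carries amplitude -sqrt(2)*exp(7*I*pi/24)/2 in the final state.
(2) The final state's coefficient on |10> equals 0.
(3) The observable XY averages to (1 - exp(3*I*pi/4))*exp(I*pi/8)/2.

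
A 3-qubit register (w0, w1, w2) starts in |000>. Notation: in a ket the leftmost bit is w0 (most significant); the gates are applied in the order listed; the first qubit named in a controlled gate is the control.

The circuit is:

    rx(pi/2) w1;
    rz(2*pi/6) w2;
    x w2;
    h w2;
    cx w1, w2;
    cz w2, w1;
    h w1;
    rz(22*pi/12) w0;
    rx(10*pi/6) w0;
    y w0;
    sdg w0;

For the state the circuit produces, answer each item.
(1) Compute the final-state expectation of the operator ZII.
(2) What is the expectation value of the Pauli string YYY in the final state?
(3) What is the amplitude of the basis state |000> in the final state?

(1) The observable ZII averages to -1/2.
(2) The expectation value of YYY is 0.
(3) The amplitude on |000> is sqrt(2)*(1 - I)*exp(5*I*pi/12)/8.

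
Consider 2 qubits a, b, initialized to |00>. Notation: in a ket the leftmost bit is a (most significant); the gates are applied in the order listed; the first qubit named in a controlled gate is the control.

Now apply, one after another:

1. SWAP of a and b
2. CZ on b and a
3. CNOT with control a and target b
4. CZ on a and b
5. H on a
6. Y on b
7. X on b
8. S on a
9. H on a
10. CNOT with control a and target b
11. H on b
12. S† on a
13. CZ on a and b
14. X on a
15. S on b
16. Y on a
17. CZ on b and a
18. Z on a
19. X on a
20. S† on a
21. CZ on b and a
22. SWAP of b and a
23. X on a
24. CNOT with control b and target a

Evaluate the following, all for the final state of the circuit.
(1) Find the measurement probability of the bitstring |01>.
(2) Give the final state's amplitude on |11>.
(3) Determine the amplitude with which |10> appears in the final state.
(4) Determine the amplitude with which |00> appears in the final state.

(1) The probability of measuring |01> is 1/4.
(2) |11> carries amplitude sqrt(2)*(-1 - I)/4 in the final state.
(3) The amplitude on |10> is sqrt(2)*(-1 - I)/4.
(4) The final state's coefficient on |00> equals sqrt(2)*(-1 + I)/4.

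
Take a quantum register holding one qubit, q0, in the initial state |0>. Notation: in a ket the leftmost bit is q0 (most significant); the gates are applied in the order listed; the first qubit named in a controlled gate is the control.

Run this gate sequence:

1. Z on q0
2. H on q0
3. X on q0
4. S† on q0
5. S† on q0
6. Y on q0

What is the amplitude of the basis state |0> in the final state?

The final state's coefficient on |0> equals sqrt(2)*I/2.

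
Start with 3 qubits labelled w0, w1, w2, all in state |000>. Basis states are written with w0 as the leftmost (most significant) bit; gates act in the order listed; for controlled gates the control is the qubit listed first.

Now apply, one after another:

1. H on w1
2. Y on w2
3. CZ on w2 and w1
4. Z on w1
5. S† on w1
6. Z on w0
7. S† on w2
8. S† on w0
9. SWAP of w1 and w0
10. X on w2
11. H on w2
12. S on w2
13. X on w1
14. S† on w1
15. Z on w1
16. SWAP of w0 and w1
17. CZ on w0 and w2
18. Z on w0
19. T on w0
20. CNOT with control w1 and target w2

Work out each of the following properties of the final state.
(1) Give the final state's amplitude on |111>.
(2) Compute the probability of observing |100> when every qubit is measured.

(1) |111> carries amplitude -exp(I*pi/4)/2 in the final state.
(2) The probability of measuring |100> is 1/4.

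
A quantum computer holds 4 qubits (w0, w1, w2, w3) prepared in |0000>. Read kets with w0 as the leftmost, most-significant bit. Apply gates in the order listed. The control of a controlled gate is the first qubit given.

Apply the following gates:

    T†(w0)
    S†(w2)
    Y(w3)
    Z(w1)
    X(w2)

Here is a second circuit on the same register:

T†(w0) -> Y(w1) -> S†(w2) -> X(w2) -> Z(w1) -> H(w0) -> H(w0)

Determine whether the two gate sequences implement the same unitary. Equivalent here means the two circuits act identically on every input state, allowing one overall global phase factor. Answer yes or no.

No: there is an input state on which the two circuits produce genuinely different outputs (not merely differing by a phase).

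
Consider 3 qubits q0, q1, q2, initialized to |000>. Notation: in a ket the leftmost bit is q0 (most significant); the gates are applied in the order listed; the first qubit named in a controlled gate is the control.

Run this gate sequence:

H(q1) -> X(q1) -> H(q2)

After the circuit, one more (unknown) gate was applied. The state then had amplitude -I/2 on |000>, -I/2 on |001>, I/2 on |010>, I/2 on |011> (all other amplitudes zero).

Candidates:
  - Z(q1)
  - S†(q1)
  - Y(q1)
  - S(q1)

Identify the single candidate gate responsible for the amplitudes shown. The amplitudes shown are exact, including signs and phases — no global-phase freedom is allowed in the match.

The applied gate was Y(q1).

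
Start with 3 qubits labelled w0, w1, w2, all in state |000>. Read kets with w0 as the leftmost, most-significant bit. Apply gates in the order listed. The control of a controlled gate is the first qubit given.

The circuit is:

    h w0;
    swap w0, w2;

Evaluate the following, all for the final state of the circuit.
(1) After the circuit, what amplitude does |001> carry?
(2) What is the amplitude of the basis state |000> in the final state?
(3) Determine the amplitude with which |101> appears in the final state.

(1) |001> carries amplitude sqrt(2)/2 in the final state.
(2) The final state's coefficient on |000> equals sqrt(2)/2.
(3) The final state's coefficient on |101> equals 0.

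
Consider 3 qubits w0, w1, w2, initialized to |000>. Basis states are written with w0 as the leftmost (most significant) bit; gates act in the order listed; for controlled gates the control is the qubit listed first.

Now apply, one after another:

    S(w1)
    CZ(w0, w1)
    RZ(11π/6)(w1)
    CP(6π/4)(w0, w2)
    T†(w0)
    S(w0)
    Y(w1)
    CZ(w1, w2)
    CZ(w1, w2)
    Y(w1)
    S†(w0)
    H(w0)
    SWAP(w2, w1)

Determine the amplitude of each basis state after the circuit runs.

The resulting statevector has amplitude -sqrt(2)*exp(I*pi/12)/2 on |000>, -sqrt(2)*exp(I*pi/12)/2 on |100>, and 0 on every other basis state. Key observation: the block from step 6 through step 11 cancels to the identity and can be dropped.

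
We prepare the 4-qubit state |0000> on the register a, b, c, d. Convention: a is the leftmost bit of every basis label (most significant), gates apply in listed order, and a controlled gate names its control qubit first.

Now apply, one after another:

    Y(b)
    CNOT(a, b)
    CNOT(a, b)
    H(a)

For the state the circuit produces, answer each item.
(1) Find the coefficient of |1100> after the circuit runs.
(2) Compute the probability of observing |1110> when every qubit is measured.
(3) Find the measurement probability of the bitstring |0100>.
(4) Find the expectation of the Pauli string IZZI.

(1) The final state's coefficient on |1100> equals sqrt(2)*I/2. Key observation: steps 2-3 multiply out to the identity, so the circuit reduces to the remaining gates.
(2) A full measurement returns |1110> with probability 0.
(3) Outcome |0100> occurs with probability 1/2.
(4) In the final state, IZZI has expectation -1.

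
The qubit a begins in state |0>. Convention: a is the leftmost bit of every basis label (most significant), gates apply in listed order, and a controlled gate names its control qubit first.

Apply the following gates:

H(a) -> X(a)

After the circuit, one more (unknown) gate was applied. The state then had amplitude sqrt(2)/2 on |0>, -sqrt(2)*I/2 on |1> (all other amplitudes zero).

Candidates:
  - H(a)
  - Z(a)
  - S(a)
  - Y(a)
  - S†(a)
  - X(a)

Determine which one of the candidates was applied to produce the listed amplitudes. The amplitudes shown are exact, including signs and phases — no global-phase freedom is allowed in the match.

It was S†(a) that produced the state shown.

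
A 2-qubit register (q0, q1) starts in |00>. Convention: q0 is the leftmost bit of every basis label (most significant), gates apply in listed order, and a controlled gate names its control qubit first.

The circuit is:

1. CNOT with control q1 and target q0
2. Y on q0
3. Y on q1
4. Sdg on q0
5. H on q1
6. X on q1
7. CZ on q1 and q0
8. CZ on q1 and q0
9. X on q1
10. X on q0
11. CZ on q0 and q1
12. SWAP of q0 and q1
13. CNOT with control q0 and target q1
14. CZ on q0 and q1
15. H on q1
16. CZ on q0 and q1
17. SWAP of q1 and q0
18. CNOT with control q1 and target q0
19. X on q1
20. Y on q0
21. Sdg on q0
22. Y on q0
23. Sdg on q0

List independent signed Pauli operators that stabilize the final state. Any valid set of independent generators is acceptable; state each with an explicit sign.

One valid set of independent stabilizer generators is +XI, +IX (any independent generating set of the same group is equally correct). Key observation: gates 6-9 undo each other exactly, leaving only the rest of the circuit to track.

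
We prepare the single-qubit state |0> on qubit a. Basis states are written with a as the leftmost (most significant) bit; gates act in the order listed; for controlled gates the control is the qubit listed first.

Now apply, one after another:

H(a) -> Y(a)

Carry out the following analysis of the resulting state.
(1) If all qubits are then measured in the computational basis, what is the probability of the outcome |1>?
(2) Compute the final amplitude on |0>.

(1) The probability of measuring |1> is 1/2.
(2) The final state's coefficient on |0> equals -sqrt(2)*I/2.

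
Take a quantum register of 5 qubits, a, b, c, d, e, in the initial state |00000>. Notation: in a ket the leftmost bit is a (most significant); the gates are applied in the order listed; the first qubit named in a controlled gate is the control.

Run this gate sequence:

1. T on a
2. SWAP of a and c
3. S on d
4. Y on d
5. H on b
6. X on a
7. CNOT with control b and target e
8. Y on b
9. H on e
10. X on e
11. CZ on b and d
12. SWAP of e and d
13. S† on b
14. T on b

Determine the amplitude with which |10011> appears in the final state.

The final state's coefficient on |10011> equals 1/2.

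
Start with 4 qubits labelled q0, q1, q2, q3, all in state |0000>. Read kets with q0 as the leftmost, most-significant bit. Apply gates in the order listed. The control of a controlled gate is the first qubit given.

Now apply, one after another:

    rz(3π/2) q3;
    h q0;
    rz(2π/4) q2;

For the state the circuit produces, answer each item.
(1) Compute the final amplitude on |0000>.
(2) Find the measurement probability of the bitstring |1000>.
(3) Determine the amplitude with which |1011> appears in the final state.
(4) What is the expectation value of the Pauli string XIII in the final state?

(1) |0000> carries amplitude -sqrt(2)/2 in the final state.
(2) The probability of measuring |1000> is 1/2.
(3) |1011> carries amplitude 0 in the final state.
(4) The observable XIII averages to 1.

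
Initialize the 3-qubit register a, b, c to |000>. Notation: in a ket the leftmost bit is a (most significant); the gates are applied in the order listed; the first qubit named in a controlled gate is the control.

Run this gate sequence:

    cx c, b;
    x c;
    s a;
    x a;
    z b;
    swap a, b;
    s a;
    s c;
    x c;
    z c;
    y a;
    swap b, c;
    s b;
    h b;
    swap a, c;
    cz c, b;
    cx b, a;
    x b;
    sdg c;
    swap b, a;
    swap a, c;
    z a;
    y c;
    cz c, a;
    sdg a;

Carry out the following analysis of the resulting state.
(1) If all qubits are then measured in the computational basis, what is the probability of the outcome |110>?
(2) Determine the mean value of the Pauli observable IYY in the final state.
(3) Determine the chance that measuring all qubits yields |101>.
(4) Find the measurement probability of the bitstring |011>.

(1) The probability of measuring |110> is 1/2.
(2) The expectation value of IYY is -1.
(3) The probability of measuring |101> is 1/2.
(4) A full measurement returns |011> with probability 0.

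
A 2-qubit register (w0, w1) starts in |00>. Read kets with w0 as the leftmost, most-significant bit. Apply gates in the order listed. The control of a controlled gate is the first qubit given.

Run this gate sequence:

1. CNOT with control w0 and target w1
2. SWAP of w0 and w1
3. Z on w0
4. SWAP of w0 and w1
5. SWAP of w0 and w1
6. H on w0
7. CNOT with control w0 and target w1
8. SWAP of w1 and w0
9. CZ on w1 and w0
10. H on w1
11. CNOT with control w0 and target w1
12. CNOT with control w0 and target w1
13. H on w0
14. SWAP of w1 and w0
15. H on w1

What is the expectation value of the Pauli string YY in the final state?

The expectation value of YY is -1.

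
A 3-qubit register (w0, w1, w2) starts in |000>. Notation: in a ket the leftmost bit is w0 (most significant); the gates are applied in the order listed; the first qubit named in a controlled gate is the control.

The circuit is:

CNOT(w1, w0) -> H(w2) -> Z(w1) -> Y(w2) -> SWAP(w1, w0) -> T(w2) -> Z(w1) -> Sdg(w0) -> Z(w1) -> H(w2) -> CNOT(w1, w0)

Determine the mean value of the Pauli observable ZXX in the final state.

In the final state, ZXX has expectation 0.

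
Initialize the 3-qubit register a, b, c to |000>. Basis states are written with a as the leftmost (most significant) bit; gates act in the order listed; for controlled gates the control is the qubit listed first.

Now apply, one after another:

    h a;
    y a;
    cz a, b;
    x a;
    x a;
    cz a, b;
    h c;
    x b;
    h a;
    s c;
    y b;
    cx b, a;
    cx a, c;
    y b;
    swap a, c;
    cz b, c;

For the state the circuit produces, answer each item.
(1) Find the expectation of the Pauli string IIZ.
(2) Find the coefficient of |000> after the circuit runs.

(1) The expectation value of IIZ is -1. Key observation: steps 3-6 multiply out to the identity, so the circuit reduces to the remaining gates.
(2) The amplitude on |000> is 0.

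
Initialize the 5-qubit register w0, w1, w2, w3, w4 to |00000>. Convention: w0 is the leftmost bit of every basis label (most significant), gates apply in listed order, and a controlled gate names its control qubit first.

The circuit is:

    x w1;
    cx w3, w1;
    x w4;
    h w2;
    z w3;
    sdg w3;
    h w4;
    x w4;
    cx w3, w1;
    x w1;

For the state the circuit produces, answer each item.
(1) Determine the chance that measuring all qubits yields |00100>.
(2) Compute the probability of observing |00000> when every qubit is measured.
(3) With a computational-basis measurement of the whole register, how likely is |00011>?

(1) Outcome |00100> occurs with probability 1/4.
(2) Outcome |00000> occurs with probability 1/4.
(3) The probability of measuring |00011> is 0.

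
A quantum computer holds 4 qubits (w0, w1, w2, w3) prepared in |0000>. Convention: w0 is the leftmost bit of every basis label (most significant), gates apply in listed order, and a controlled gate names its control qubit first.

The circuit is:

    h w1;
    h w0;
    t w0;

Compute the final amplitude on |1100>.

The amplitude on |1100> is exp(I*pi/4)/2.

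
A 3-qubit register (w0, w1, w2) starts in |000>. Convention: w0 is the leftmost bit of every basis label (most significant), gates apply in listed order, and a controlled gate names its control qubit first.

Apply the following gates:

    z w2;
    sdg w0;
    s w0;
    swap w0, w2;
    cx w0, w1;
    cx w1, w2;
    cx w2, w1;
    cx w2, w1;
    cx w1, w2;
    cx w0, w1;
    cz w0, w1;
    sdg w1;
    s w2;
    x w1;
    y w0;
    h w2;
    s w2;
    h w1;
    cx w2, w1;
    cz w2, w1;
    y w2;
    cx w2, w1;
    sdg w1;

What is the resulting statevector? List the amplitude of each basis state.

After the circuit, the state carries amplitude 0 on |000>, 0 on |001>, 0 on |010>, 0 on |011>, -I/2 on |100>, 1/2 on |101>, -1/2 on |110>, I/2 on |111>. Key observation: steps 5-10 multiply out to the identity, so the circuit reduces to the remaining gates.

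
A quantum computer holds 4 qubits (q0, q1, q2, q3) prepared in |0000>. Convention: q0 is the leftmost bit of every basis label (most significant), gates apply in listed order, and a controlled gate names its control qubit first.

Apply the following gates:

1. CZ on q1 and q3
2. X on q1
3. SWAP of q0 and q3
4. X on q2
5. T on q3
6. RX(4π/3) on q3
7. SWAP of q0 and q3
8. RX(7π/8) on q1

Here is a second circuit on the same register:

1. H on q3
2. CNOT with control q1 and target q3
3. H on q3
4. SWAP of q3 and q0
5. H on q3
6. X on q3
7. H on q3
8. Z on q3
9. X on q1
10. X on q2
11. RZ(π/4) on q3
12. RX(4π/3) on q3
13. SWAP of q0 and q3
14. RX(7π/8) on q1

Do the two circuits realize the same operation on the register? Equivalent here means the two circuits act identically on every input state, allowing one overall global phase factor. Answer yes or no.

Yes — the two circuits implement the same unitary up to a global phase.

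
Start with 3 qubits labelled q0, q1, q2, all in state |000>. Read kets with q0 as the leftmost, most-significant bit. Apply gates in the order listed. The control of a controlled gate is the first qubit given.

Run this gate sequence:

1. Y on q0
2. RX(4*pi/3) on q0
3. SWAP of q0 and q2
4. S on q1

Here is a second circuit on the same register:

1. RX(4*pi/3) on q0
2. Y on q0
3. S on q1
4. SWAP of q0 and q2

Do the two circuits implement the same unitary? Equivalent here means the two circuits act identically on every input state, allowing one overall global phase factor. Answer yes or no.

No — the two circuits implement different unitaries, even allowing a global phase.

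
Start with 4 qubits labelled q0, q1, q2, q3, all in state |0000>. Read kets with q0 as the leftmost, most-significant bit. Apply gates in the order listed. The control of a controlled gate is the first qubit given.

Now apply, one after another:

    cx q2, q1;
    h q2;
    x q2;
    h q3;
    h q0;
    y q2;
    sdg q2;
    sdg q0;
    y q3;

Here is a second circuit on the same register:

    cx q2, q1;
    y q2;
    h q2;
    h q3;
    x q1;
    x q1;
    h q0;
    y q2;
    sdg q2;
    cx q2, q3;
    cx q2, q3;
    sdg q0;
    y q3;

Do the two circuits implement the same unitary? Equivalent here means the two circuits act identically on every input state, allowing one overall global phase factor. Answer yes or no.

No, they are not equivalent — no single phase factor reconciles the two unitaries.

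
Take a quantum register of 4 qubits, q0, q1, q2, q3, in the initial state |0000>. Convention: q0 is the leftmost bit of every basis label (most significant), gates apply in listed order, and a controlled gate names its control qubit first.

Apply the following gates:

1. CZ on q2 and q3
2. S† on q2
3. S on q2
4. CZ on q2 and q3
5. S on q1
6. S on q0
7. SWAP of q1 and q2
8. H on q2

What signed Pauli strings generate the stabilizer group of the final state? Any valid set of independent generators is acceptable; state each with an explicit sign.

One valid set of independent stabilizer generators is +IIXI, +ZIII, +IZII, +IIIZ (any independent generating set of the same group is equally correct). Key observation: steps 1-4 multiply out to the identity, so the circuit reduces to the remaining gates.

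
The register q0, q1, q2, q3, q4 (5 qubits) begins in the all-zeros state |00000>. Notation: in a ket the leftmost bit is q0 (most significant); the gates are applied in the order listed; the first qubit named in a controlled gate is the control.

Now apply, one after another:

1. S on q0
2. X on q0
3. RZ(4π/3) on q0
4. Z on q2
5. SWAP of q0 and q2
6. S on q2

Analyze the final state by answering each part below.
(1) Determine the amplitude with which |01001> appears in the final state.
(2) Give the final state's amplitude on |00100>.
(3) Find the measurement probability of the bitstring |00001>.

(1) The final state's coefficient on |01001> equals 0.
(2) |00100> carries amplitude -exp(I*pi/6) in the final state.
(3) A full measurement returns |00001> with probability 0.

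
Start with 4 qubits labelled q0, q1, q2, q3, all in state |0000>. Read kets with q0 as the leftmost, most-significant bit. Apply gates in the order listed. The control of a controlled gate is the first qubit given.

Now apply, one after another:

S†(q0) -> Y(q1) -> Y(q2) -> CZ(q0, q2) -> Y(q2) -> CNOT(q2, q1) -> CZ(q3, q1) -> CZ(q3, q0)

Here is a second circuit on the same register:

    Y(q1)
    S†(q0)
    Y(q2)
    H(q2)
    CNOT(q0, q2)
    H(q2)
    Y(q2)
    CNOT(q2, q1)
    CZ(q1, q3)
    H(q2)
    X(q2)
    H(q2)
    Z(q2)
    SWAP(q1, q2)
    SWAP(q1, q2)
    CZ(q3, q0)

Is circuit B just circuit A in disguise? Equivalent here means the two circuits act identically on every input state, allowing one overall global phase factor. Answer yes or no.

Yes, they are equivalent — the unitaries differ by at most a global phase.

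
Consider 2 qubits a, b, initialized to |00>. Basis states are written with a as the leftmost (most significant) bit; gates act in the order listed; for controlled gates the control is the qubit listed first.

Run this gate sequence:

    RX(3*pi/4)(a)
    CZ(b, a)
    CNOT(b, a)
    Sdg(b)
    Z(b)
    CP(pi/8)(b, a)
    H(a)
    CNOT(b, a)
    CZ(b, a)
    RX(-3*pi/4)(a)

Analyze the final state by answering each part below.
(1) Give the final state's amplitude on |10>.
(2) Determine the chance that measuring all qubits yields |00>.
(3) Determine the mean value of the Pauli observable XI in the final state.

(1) The final state's coefficient on |10> equals sqrt(2)/2 + I/2.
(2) A full measurement returns |00> with probability 1/4.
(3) The expectation value of XI is -sqrt(2)/2.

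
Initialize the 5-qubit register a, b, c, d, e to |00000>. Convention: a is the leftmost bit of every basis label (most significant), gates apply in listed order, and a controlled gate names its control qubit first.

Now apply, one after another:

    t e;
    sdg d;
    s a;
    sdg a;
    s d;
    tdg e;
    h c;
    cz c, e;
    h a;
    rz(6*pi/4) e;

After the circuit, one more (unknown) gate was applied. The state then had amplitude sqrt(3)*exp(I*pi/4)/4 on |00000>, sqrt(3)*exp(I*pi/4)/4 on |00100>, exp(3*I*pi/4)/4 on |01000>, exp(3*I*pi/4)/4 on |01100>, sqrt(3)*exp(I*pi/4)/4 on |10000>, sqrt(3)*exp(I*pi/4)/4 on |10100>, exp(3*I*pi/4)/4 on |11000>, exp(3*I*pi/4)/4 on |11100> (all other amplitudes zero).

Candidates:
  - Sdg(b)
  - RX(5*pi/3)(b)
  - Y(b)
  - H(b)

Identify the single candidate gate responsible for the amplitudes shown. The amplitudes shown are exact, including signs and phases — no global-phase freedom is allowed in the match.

The unique candidate consistent with the amplitudes is RX(5*pi/3)(b).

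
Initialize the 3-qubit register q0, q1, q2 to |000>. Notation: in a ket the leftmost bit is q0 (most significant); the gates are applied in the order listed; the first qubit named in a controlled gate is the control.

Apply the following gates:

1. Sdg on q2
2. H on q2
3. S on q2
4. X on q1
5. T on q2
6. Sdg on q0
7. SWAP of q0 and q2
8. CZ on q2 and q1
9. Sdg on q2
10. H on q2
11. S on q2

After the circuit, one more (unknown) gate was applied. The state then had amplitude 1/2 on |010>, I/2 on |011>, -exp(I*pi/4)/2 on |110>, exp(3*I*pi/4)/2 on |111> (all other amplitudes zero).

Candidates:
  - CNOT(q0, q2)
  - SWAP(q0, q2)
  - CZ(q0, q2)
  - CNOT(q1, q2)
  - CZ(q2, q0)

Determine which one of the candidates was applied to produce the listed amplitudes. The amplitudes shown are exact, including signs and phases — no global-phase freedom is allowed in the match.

The unique candidate consistent with the amplitudes is CNOT(q0, q2).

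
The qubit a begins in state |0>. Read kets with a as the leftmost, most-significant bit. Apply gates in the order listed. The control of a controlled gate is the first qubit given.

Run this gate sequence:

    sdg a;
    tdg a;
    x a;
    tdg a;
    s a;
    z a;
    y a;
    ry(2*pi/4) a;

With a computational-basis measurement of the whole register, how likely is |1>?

A full measurement returns |1> with probability 1/2.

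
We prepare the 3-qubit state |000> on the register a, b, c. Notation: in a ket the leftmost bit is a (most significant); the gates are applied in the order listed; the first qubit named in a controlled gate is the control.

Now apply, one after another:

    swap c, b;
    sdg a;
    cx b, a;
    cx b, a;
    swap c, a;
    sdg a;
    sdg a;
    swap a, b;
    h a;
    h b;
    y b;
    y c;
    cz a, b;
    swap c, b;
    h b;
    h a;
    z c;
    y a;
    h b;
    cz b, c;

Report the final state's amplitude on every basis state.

The resulting statevector has amplitude sqrt(2)*I/2 on |011>, sqrt(2)*I/2 on |110>, and 0 on every other basis state. Key observation: steps 3-4 multiply out to the identity, so the circuit reduces to the remaining gates.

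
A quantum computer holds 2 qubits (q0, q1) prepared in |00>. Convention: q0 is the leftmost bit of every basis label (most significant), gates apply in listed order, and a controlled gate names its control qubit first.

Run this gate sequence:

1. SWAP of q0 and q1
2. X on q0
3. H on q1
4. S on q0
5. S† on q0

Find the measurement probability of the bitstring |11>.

A full measurement returns |11> with probability 1/2.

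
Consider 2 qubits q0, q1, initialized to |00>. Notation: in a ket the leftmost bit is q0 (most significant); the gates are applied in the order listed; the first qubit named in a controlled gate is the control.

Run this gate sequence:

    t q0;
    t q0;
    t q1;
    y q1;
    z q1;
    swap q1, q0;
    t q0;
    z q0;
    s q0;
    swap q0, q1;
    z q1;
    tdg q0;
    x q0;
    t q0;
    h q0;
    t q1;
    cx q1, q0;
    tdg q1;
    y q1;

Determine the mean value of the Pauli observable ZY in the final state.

The expectation value of ZY is 0.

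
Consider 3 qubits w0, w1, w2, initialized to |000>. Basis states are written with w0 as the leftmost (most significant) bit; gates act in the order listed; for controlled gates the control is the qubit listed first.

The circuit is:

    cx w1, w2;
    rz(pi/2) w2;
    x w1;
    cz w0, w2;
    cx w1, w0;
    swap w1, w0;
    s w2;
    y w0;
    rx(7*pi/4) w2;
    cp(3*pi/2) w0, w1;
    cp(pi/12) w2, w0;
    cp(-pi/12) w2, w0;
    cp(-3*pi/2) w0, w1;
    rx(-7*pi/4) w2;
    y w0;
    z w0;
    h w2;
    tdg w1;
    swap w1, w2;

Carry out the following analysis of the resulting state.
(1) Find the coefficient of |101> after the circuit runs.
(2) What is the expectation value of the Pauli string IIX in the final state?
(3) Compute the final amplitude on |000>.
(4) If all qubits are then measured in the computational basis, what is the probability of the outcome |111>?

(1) The final state's coefficient on |101> equals sqrt(2)*I/2. Key observation: gates 8-15 undo each other exactly, leaving only the rest of the circuit to track.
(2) The observable IIX averages to 0.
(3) The final state's coefficient on |000> equals 0.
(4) The probability of measuring |111> is 1/2.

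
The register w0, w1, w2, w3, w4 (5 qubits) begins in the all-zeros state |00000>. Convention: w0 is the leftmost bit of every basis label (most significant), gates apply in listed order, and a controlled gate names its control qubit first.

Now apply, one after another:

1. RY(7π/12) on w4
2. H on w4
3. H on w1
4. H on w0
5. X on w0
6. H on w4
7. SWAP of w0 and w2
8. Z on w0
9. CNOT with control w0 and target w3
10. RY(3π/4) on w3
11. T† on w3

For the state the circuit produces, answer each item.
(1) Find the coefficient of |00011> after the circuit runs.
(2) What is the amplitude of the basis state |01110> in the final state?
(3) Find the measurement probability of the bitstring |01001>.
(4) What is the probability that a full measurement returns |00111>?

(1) The amplitude on |00011> is (-sqrt(6) - 2 - sqrt(2))*exp(3*I*pi/4)/16.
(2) The final state's coefficient on |01110> equals (-2*sqrt(3) - sqrt(6) + sqrt(2))*exp(3*I*pi/4)/16.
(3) A full measurement returns |01001> with probability -3*sqrt(2)/64 - sqrt(3)/64 + sqrt(6)/64 + 5/64.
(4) The probability of measuring |00111> is sqrt(2)/64 + sqrt(3)/64 + sqrt(6)/64 + 3/64.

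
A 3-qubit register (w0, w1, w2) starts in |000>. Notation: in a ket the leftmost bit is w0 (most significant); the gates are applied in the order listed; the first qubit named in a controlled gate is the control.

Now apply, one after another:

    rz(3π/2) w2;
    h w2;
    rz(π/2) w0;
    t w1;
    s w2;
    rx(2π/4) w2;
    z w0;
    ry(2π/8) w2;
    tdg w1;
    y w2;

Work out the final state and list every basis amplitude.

After the circuit, the state carries amplitude I*sqrt(2 - sqrt(2))/2 on |000>, -I*sqrt(sqrt(2) + 2)/2 on |001>, and 0 on every other basis state.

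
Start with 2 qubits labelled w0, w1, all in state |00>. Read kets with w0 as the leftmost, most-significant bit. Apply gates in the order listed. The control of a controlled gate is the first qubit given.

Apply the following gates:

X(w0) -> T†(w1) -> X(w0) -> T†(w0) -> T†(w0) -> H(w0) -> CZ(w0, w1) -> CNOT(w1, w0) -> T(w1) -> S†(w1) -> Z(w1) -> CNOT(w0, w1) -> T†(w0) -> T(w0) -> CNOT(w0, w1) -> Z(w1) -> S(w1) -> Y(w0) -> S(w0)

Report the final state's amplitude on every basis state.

The final amplitudes are -sqrt(2)*I/2 on |00>, 0 on |01>, -sqrt(2)/2 on |10>, 0 on |11>. Key observation: steps 10-17 multiply out to the identity, so the circuit reduces to the remaining gates.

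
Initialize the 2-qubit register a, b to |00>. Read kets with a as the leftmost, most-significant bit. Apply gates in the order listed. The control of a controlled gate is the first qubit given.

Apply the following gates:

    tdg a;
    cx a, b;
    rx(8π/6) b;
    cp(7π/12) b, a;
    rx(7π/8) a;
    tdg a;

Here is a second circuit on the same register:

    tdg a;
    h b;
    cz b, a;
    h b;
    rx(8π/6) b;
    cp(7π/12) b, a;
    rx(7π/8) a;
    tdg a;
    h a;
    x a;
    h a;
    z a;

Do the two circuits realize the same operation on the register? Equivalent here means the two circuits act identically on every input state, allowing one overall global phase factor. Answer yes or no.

Yes, they are equivalent — the unitaries differ by at most a global phase.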